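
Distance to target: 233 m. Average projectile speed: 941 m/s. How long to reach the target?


t = d/v = 233/941 = 0.2476 s

0.2476 s


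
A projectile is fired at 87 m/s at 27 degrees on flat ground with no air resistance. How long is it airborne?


T = 2*v0*sin(theta)/g = 2*87*sin(27°)/9.81 = 8.052 s

8.052 s


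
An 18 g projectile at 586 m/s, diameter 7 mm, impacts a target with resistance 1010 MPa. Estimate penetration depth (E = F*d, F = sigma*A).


A = pi*(d/2)^2 = pi*(7/2)^2 = 38.4845 mm^2
E = 0.5*m*v^2 = 0.5*0.018*586^2 = 3090.56 J
depth = E/(sigma*A) = 3090.56 J / (1010 MPa * 38.4845 mm^2) = 3090.56/(1010 * 38.4845) m = 0.0795116 m ≈ 79.51 mm

79.51 mm


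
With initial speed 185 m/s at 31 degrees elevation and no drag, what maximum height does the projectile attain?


H = (v0*sin(theta))^2 / (2g) = (185*sin(31°))^2 / (2*9.81) = 462.7 m

462.7 m


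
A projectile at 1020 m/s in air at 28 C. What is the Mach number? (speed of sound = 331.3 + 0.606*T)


a = 331.3 + 0.606*(28) = 348.268 m/s
M = v/a = 1020/348.268 = 2.929

2.929


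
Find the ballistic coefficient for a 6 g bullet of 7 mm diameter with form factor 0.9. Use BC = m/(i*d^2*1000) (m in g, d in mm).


BC = m/(i*d^2*1000) = 6/(0.9 * 7^2 * 1000) = 0.0001361

0.0001361


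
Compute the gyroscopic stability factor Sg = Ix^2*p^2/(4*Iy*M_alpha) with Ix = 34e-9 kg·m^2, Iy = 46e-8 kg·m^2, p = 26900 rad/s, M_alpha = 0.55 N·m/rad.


Sg = Ix^2 * p^2 / (4 * Iy * M_alpha) = (34e-9)^2 * 26900^2 / (4 * 46e-8 * 0.55) = 0.8266

0.8266


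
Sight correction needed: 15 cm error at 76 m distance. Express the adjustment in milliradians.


1 mrad subtends 1 cm per 10 m of range, so adj = error_cm / (dist_m / 10) = 15 / (76/10) = 1.974 mrad

1.974 mrad


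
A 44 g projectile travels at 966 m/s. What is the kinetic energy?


E = 0.5*m*v^2 = 0.5*0.044*966^2 = 20529 J

20529 J


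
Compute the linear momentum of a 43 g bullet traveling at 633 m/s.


p = m*v = 0.043*633 = 27.22 kg·m/s

27.22 kg·m/s


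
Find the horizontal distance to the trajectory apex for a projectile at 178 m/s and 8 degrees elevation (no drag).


R = v0^2*sin(2*theta)/g = 178^2*sin(2*8°)/9.81 = 890.244 m
apex_dist = R/2 = 890.244/2 = 445.1 m

445.1 m


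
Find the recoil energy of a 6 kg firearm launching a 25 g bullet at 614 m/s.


v_r = m_p*v_p/m_gun = 0.025*614/6 = 2.55833 m/s, E_r = 0.5*m_gun*v_r^2 = 0.5*6*2.55833^2 = 19.64 J

19.64 J


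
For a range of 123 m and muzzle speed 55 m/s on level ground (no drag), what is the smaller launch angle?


sin(2*theta) = R*g/v0^2 = 123*9.81/55^2 = 0.398886, theta = arcsin(0.398886)/2 = 11.75°

11.75 degrees


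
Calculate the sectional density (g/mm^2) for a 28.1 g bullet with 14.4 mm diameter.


SD = m/d^2 = 28.1/14.4^2 = 0.1355 g/mm^2

0.1355 g/mm^2


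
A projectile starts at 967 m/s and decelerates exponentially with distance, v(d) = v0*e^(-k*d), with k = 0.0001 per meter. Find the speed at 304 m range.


v = v0*exp(-k*d) = 967*exp(-0.0001*304) = 938 m/s

938 m/s


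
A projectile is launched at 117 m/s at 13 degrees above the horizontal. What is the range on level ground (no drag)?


R = v0^2 * sin(2*theta) / g = 117^2 * sin(2*13°) / 9.81 = 611.7 m

611.7 m


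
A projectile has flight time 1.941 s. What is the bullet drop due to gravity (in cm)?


drop = 0.5*g*t^2 = 0.5*9.81*1.941^2 = 18.4795 m ≈ 1848 cm

1848 cm


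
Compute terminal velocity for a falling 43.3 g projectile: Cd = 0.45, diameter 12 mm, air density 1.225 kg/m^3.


A = pi*(d/2)^2 = pi*(12/2000)^2 = 1.13097e-04 m^2
vt = sqrt(2mg/(Cd*rho*A)) = sqrt(2*0.0433*9.81/(0.45 * 1.225 * 1.13097e-04)) = 116.7 m/s

116.7 m/s


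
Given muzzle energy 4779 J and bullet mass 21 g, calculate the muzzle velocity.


v = sqrt(2*E/m) = sqrt(2*4779/0.021) = 674.6 m/s

674.6 m/s


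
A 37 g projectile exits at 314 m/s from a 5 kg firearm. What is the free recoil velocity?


v_recoil = m_p * v_p / m_gun = 0.037 * 314 / 5 = 2.324 m/s

2.324 m/s


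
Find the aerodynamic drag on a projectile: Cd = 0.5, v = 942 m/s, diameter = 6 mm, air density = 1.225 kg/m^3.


A = pi*(d/2)^2 = pi*(6/2000)^2 = 2.82743e-05 m^2
Fd = 0.5*Cd*rho*A*v^2 = 0.5*0.5*1.225*2.82743e-05*942^2 = 7.684 N

7.684 N


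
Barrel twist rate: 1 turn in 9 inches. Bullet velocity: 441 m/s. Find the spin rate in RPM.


twist_m = 9*0.0254 = 0.2286 m
spin = v/twist = 441/0.2286 = 1929.134 rev/s
RPM = spin*60 = 1929.134*60 ≈ 115748 RPM

115748 RPM


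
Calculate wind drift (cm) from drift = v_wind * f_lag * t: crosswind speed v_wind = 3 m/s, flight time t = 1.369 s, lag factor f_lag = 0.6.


drift = v_wind * lag * t = 3 * 0.6 * 1.369 = 2.4642 m ≈ 246.4 cm

246.4 cm


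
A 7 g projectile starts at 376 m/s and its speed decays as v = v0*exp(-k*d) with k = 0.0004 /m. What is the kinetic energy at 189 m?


v = v0*exp(-k*d) = 376*exp(-0.0004*189) = 348.622 m/s
E = 0.5*m*v^2 = 0.5*0.007*348.622^2 = 425.4 J

425.4 J


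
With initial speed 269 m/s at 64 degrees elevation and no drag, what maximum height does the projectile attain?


H = (v0*sin(theta))^2 / (2g) = (269*sin(64°))^2 / (2*9.81) = 2979 m

2979 m


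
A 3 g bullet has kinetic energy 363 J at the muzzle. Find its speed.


v = sqrt(2*E/m) = sqrt(2*363/0.003) = 491.9 m/s

491.9 m/s


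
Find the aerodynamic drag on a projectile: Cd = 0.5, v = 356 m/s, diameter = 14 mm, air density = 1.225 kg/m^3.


A = pi*(d/2)^2 = pi*(14/2000)^2 = 1.53938e-04 m^2
Fd = 0.5*Cd*rho*A*v^2 = 0.5*0.5*1.225*1.53938e-04*356^2 = 5.975 N

5.975 N


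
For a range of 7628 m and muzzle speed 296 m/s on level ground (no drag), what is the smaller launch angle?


sin(2*theta) = R*g/v0^2 = 7628*9.81/296^2 = 0.854076, theta = arcsin(0.854076)/2 = 29.33°

29.33 degrees


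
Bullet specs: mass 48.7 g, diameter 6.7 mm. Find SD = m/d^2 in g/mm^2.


SD = m/d^2 = 48.7/6.7^2 = 1.085 g/mm^2

1.085 g/mm^2


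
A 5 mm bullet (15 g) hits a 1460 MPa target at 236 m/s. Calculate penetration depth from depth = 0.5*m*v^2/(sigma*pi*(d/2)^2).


A = pi*(d/2)^2 = pi*(5/2)^2 = 19.635 mm^2
E = 0.5*m*v^2 = 0.5*0.015*236^2 = 417.72 J
depth = E/(sigma*A) = 417.72 J / (1460 MPa * 19.635 mm^2) = 417.72/(1460 * 19.635) m = 0.0145714 m ≈ 14.57 mm

14.57 mm


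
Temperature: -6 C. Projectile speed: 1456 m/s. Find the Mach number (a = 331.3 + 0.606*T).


a = 331.3 + 0.606*(-6) = 327.664 m/s
M = v/a = 1456/327.664 = 4.444

4.444


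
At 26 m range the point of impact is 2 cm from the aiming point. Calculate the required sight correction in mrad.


1 mrad subtends 1 cm per 10 m of range, so adj = error_cm / (dist_m / 10) = 2 / (26/10) = 0.7692 mrad

0.7692 mrad


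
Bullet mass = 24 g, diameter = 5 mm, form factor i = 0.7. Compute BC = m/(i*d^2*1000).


BC = m/(i*d^2*1000) = 24/(0.7 * 5^2 * 1000) = 0.001371

0.001371


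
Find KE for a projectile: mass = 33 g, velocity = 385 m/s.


E = 0.5*m*v^2 = 0.5*0.033*385^2 = 2446 J

2446 J


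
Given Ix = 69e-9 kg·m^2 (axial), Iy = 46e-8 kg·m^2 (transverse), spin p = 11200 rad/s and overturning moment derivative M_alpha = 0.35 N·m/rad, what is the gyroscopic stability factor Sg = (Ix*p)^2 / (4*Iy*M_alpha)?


Sg = Ix^2 * p^2 / (4 * Iy * M_alpha) = (69e-9)^2 * 11200^2 / (4 * 46e-8 * 0.35) = 0.9274

0.9274


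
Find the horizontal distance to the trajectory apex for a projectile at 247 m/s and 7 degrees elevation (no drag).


R = v0^2*sin(2*theta)/g = 247^2*sin(2*7°)/9.81 = 1504.53 m
apex_dist = R/2 = 1504.53/2 = 752.3 m

752.3 m


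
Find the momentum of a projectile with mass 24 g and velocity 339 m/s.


p = m*v = 0.024*339 = 8.136 kg·m/s

8.136 kg·m/s


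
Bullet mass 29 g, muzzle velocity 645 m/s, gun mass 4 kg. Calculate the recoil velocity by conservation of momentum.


v_recoil = m_p * v_p / m_gun = 0.029 * 645 / 4 = 4.676 m/s

4.676 m/s


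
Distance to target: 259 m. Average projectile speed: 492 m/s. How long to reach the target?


t = d/v = 259/492 = 0.5264 s

0.5264 s


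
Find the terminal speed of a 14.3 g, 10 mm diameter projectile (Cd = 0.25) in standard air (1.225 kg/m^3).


A = pi*(d/2)^2 = pi*(10/2000)^2 = 7.85398e-05 m^2
vt = sqrt(2mg/(Cd*rho*A)) = sqrt(2*0.0143*9.81/(0.25 * 1.225 * 7.85398e-05)) = 108 m/s

108 m/s


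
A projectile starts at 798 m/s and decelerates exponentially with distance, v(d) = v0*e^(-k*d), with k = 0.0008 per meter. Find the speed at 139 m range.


v = v0*exp(-k*d) = 798*exp(-0.0008*139) = 714 m/s

714 m/s


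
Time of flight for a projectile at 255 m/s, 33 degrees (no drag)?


T = 2*v0*sin(theta)/g = 2*255*sin(33°)/9.81 = 28.31 s

28.31 s


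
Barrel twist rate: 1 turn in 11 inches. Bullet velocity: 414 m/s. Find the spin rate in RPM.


twist_m = 11*0.0254 = 0.2794 m
spin = v/twist = 414/0.2794 = 1481.747 rev/s
RPM = spin*60 = 1481.747*60 ≈ 88905 RPM

88905 RPM


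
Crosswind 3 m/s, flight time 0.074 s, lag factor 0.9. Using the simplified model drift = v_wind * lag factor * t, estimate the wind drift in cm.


drift = v_wind * lag * t = 3 * 0.9 * 0.074 = 0.1998 m ≈ 19.98 cm

19.98 cm


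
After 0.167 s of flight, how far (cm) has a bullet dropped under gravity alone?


drop = 0.5*g*t^2 = 0.5*9.81*0.167^2 = 0.136796 m ≈ 13.68 cm

13.68 cm


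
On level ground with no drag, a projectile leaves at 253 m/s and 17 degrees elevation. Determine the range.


R = v0^2 * sin(2*theta) / g = 253^2 * sin(2*17°) / 9.81 = 3649 m

3649 m


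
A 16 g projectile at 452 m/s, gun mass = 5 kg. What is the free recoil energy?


v_r = m_p*v_p/m_gun = 0.016*452/5 = 1.4464 m/s, E_r = 0.5*m_gun*v_r^2 = 0.5*5*1.4464^2 = 5.23 J

5.23 J


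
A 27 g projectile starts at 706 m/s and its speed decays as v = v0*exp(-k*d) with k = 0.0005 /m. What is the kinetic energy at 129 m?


v = v0*exp(-k*d) = 706*exp(-0.0005*129) = 661.9 m/s
E = 0.5*m*v^2 = 0.5*0.027*661.9^2 = 5915 J

5915 J


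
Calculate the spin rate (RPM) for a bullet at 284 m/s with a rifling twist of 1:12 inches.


twist_m = 12*0.0254 = 0.3048 m
spin = v/twist = 284/0.3048 = 931.7585 rev/s
RPM = spin*60 = 931.7585*60 ≈ 55906 RPM

55906 RPM


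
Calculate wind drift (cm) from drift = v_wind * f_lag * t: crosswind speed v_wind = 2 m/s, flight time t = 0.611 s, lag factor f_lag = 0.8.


drift = v_wind * lag * t = 2 * 0.8 * 0.611 = 0.9776 m ≈ 97.76 cm

97.76 cm


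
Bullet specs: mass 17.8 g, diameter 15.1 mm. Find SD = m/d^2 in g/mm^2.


SD = m/d^2 = 17.8/15.1^2 = 0.07807 g/mm^2

0.07807 g/mm^2


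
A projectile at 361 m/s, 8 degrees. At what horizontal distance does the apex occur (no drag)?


R = v0^2*sin(2*theta)/g = 361^2*sin(2*8°)/9.81 = 3661.71 m
apex_dist = R/2 = 3661.71/2 = 1831 m

1831 m


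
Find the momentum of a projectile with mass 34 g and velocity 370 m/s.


p = m*v = 0.034*370 = 12.58 kg·m/s

12.58 kg·m/s


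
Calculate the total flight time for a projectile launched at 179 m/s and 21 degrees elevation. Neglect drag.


T = 2*v0*sin(theta)/g = 2*179*sin(21°)/9.81 = 13.08 s

13.08 s


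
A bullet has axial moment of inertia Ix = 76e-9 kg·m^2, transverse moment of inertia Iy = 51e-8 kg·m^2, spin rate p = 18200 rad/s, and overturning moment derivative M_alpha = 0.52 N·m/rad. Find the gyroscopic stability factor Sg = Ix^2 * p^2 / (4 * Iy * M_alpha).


Sg = Ix^2 * p^2 / (4 * Iy * M_alpha) = (76e-9)^2 * 18200^2 / (4 * 51e-8 * 0.52) = 1.804

1.804


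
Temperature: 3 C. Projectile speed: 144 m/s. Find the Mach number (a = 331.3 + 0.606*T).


a = 331.3 + 0.606*(3) = 333.118 m/s
M = v/a = 144/333.118 = 0.4323

0.4323


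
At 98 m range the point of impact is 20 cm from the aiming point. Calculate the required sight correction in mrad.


1 mrad subtends 1 cm per 10 m of range, so adj = error_cm / (dist_m / 10) = 20 / (98/10) = 2.041 mrad

2.041 mrad


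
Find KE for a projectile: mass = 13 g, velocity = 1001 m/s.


E = 0.5*m*v^2 = 0.5*0.013*1001^2 = 6513 J

6513 J


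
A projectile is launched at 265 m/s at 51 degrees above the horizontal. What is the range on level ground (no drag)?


R = v0^2 * sin(2*theta) / g = 265^2 * sin(2*51°) / 9.81 = 7002 m

7002 m


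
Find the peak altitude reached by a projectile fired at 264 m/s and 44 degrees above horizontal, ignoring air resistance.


H = (v0*sin(theta))^2 / (2g) = (264*sin(44°))^2 / (2*9.81) = 1714 m

1714 m


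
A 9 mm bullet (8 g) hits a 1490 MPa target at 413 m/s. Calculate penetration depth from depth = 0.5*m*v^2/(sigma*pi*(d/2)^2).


A = pi*(d/2)^2 = pi*(9/2)^2 = 63.6173 mm^2
E = 0.5*m*v^2 = 0.5*0.008*413^2 = 682.276 J
depth = E/(sigma*A) = 682.276 J / (1490 MPa * 63.6173 mm^2) = 682.276/(1490 * 63.6173) m = 0.00719779 m ≈ 7.198 mm

7.198 mm


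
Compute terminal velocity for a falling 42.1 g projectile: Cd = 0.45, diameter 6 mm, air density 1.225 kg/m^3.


A = pi*(d/2)^2 = pi*(6/2000)^2 = 2.82743e-05 m^2
vt = sqrt(2mg/(Cd*rho*A)) = sqrt(2*0.0421*9.81/(0.45 * 1.225 * 2.82743e-05)) = 230.2 m/s

230.2 m/s


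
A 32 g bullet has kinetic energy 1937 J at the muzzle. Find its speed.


v = sqrt(2*E/m) = sqrt(2*1937/0.032) = 347.9 m/s

347.9 m/s


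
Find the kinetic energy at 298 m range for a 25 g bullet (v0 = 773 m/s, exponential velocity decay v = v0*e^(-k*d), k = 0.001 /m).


v = v0*exp(-k*d) = 773*exp(-0.001*298) = 573.799 m/s
E = 0.5*m*v^2 = 0.5*0.025*573.799^2 = 4116 J

4116 J


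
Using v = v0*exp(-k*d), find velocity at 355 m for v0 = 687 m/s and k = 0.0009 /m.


v = v0*exp(-k*d) = 687*exp(-0.0009*355) = 499.1 m/s

499.1 m/s


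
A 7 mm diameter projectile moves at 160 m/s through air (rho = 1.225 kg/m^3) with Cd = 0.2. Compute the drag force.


A = pi*(d/2)^2 = pi*(7/2000)^2 = 3.84845e-05 m^2
Fd = 0.5*Cd*rho*A*v^2 = 0.5*0.2*1.225*3.84845e-05*160^2 = 0.1207 N

0.1207 N


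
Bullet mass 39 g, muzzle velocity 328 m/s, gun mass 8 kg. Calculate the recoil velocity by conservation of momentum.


v_recoil = m_p * v_p / m_gun = 0.039 * 328 / 8 = 1.599 m/s

1.599 m/s


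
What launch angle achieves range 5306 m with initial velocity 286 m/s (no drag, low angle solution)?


sin(2*theta) = R*g/v0^2 = 5306*9.81/286^2 = 0.636362, theta = arcsin(0.636362)/2 = 19.76°

19.76 degrees


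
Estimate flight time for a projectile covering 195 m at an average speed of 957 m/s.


t = d/v = 195/957 = 0.2038 s

0.2038 s


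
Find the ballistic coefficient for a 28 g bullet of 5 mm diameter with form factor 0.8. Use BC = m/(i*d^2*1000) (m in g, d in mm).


BC = m/(i*d^2*1000) = 28/(0.8 * 5^2 * 1000) = 0.0014

0.0014


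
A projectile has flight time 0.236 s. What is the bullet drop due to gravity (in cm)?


drop = 0.5*g*t^2 = 0.5*9.81*0.236^2 = 0.273189 m ≈ 27.32 cm

27.32 cm


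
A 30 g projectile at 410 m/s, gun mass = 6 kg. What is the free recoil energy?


v_r = m_p*v_p/m_gun = 0.03*410/6 = 2.05 m/s, E_r = 0.5*m_gun*v_r^2 = 0.5*6*2.05^2 = 12.61 J

12.61 J


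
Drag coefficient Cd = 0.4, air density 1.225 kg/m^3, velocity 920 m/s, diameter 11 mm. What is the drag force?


A = pi*(d/2)^2 = pi*(11/2000)^2 = 9.50332e-05 m^2
Fd = 0.5*Cd*rho*A*v^2 = 0.5*0.4*1.225*9.50332e-05*920^2 = 19.71 N

19.71 N


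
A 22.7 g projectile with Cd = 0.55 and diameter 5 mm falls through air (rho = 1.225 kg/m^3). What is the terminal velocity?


A = pi*(d/2)^2 = pi*(5/2000)^2 = 1.96350e-05 m^2
vt = sqrt(2mg/(Cd*rho*A)) = sqrt(2*0.0227*9.81/(0.55 * 1.225 * 1.96350e-05)) = 183.5 m/s

183.5 m/s


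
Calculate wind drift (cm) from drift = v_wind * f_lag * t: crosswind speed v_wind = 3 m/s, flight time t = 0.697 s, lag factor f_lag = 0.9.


drift = v_wind * lag * t = 3 * 0.9 * 0.697 = 1.8819 m ≈ 188.2 cm

188.2 cm


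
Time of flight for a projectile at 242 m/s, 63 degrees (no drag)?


T = 2*v0*sin(theta)/g = 2*242*sin(63°)/9.81 = 43.96 s

43.96 s


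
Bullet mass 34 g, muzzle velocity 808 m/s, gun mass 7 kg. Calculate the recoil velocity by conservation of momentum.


v_recoil = m_p * v_p / m_gun = 0.034 * 808 / 7 = 3.925 m/s

3.925 m/s


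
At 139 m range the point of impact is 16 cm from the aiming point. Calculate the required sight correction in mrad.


1 mrad subtends 1 cm per 10 m of range, so adj = error_cm / (dist_m / 10) = 16 / (139/10) = 1.151 mrad

1.151 mrad


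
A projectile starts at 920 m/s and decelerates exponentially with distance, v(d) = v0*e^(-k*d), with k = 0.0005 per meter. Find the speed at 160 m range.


v = v0*exp(-k*d) = 920*exp(-0.0005*160) = 849.3 m/s

849.3 m/s


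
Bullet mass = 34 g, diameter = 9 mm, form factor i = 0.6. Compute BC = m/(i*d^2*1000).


BC = m/(i*d^2*1000) = 34/(0.6 * 9^2 * 1000) = 0.0006996

0.0006996


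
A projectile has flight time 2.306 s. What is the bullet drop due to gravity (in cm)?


drop = 0.5*g*t^2 = 0.5*9.81*2.306^2 = 26.083 m ≈ 2608 cm

2608 cm


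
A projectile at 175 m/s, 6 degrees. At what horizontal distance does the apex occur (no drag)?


R = v0^2*sin(2*theta)/g = 175^2*sin(2*6°)/9.81 = 649.062 m
apex_dist = R/2 = 649.062/2 = 324.5 m

324.5 m


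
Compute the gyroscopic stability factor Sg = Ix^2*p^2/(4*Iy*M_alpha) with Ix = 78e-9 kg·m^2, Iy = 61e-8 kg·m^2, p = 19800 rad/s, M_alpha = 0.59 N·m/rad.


Sg = Ix^2 * p^2 / (4 * Iy * M_alpha) = (78e-9)^2 * 19800^2 / (4 * 61e-8 * 0.59) = 1.657

1.657


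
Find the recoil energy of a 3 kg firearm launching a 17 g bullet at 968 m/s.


v_r = m_p*v_p/m_gun = 0.017*968/3 = 5.48533 m/s, E_r = 0.5*m_gun*v_r^2 = 0.5*3*5.48533^2 = 45.13 J

45.13 J


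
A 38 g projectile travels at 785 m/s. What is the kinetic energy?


E = 0.5*m*v^2 = 0.5*0.038*785^2 = 11708 J

11708 J


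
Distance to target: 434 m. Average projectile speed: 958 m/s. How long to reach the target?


t = d/v = 434/958 = 0.453 s

0.453 s


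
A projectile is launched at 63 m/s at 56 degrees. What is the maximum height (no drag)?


H = (v0*sin(theta))^2 / (2g) = (63*sin(56°))^2 / (2*9.81) = 139 m

139 m


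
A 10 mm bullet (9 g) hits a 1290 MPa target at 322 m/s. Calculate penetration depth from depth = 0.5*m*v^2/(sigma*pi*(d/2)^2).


A = pi*(d/2)^2 = pi*(10/2)^2 = 78.5398 mm^2
E = 0.5*m*v^2 = 0.5*0.009*322^2 = 466.578 J
depth = E/(sigma*A) = 466.578 J / (1290 MPa * 78.5398 mm^2) = 466.578/(1290 * 78.5398) m = 0.00460516 m ≈ 4.605 mm

4.605 mm


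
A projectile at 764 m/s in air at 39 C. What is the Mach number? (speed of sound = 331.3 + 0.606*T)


a = 331.3 + 0.606*(39) = 354.934 m/s
M = v/a = 764/354.934 = 2.153

2.153


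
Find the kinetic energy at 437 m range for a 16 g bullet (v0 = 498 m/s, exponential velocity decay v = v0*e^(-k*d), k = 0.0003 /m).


v = v0*exp(-k*d) = 498*exp(-0.0003*437) = 436.811 m/s
E = 0.5*m*v^2 = 0.5*0.016*436.811^2 = 1526 J

1526 J


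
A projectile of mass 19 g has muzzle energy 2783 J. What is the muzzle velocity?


v = sqrt(2*E/m) = sqrt(2*2783/0.019) = 541.2 m/s

541.2 m/s


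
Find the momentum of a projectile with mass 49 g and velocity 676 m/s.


p = m*v = 0.049*676 = 33.12 kg·m/s

33.12 kg·m/s


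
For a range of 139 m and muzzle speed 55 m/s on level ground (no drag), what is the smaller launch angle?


sin(2*theta) = R*g/v0^2 = 139*9.81/55^2 = 0.450774, theta = arcsin(0.450774)/2 = 13.4°

13.4 degrees


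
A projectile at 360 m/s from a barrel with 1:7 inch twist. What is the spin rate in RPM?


twist_m = 7*0.0254 = 0.1778 m
spin = v/twist = 360/0.1778 = 2024.747 rev/s
RPM = spin*60 = 2024.747*60 ≈ 121485 RPM

121485 RPM


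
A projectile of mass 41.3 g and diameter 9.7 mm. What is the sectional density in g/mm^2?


SD = m/d^2 = 41.3/9.7^2 = 0.4389 g/mm^2

0.4389 g/mm^2


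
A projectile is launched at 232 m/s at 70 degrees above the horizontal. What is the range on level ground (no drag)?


R = v0^2 * sin(2*theta) / g = 232^2 * sin(2*70°) / 9.81 = 3527 m

3527 m


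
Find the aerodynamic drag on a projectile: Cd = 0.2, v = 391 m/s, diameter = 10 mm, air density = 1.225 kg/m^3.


A = pi*(d/2)^2 = pi*(10/2000)^2 = 7.85398e-05 m^2
Fd = 0.5*Cd*rho*A*v^2 = 0.5*0.2*1.225*7.85398e-05*391^2 = 1.471 N

1.471 N


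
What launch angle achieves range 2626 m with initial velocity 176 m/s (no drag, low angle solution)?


sin(2*theta) = R*g/v0^2 = 2626*9.81/176^2 = 0.831646, theta = arcsin(0.831646)/2 = 28.13°

28.13 degrees


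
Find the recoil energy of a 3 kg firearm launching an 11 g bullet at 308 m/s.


v_r = m_p*v_p/m_gun = 0.011*308/3 = 1.12933 m/s, E_r = 0.5*m_gun*v_r^2 = 0.5*3*1.12933^2 = 1.913 J

1.913 J


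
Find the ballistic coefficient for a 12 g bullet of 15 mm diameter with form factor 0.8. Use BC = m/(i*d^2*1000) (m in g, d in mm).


BC = m/(i*d^2*1000) = 12/(0.8 * 15^2 * 1000) = 6.667e-05

6.667e-05


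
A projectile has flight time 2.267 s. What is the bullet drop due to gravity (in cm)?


drop = 0.5*g*t^2 = 0.5*9.81*2.267^2 = 25.2082 m ≈ 2521 cm

2521 cm


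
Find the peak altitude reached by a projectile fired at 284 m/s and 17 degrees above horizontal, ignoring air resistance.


H = (v0*sin(theta))^2 / (2g) = (284*sin(17°))^2 / (2*9.81) = 351.4 m

351.4 m


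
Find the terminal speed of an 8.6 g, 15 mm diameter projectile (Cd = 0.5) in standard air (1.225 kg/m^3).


A = pi*(d/2)^2 = pi*(15/2000)^2 = 1.76715e-04 m^2
vt = sqrt(2mg/(Cd*rho*A)) = sqrt(2*0.0086*9.81/(0.5 * 1.225 * 1.76715e-04)) = 39.48 m/s

39.48 m/s


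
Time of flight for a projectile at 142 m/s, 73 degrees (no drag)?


T = 2*v0*sin(theta)/g = 2*142*sin(73°)/9.81 = 27.69 s

27.69 s


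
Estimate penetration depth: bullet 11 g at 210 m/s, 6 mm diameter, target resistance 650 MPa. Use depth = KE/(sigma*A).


A = pi*(d/2)^2 = pi*(6/2)^2 = 28.2743 mm^2
E = 0.5*m*v^2 = 0.5*0.011*210^2 = 242.55 J
depth = E/(sigma*A) = 242.55 J / (650 MPa * 28.2743 mm^2) = 242.55/(650 * 28.2743) m = 0.0131976 m ≈ 13.2 mm

13.2 mm


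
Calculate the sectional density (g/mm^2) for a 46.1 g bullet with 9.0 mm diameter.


SD = m/d^2 = 46.1/9.0^2 = 0.5691 g/mm^2

0.5691 g/mm^2


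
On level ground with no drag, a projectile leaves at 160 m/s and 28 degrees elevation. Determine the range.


R = v0^2 * sin(2*theta) / g = 160^2 * sin(2*28°) / 9.81 = 2163 m

2163 m


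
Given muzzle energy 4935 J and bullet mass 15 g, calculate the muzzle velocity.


v = sqrt(2*E/m) = sqrt(2*4935/0.015) = 811.2 m/s

811.2 m/s


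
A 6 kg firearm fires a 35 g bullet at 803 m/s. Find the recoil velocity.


v_recoil = m_p * v_p / m_gun = 0.035 * 803 / 6 = 4.684 m/s

4.684 m/s


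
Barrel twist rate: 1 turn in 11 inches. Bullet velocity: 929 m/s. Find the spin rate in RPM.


twist_m = 11*0.0254 = 0.2794 m
spin = v/twist = 929/0.2794 = 3324.982 rev/s
RPM = spin*60 = 3324.982*60 ≈ 199499 RPM

199499 RPM


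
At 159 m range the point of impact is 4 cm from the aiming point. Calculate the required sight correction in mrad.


1 mrad subtends 1 cm per 10 m of range, so adj = error_cm / (dist_m / 10) = 4 / (159/10) = 0.2516 mrad

0.2516 mrad


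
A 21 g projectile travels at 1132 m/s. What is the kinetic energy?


E = 0.5*m*v^2 = 0.5*0.021*1132^2 = 13455 J

13455 J


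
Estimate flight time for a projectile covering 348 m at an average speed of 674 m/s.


t = d/v = 348/674 = 0.5163 s

0.5163 s


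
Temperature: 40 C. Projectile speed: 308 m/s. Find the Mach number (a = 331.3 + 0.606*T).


a = 331.3 + 0.606*(40) = 355.54 m/s
M = v/a = 308/355.54 = 0.8663

0.8663


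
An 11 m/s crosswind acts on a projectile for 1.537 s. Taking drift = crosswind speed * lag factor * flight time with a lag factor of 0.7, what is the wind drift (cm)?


drift = v_wind * lag * t = 11 * 0.7 * 1.537 = 11.8349 m ≈ 1183 cm

1183 cm


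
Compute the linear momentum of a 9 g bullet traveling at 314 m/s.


p = m*v = 0.009*314 = 2.826 kg·m/s

2.826 kg·m/s


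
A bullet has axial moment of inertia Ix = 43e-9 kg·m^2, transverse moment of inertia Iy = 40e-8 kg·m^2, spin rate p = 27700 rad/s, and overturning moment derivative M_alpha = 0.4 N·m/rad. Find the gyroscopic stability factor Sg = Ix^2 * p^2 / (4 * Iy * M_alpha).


Sg = Ix^2 * p^2 / (4 * Iy * M_alpha) = (43e-9)^2 * 27700^2 / (4 * 40e-8 * 0.4) = 2.217

2.217


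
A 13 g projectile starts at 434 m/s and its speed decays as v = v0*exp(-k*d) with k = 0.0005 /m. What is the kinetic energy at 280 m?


v = v0*exp(-k*d) = 434*exp(-0.0005*280) = 377.301 m/s
E = 0.5*m*v^2 = 0.5*0.013*377.301^2 = 925.3 J

925.3 J


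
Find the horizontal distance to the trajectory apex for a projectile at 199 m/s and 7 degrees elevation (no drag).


R = v0^2*sin(2*theta)/g = 199^2*sin(2*7°)/9.81 = 976.59 m
apex_dist = R/2 = 976.59/2 = 488.3 m

488.3 m


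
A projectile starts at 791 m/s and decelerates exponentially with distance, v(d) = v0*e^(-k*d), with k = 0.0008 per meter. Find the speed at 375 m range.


v = v0*exp(-k*d) = 791*exp(-0.0008*375) = 586 m/s

586 m/s


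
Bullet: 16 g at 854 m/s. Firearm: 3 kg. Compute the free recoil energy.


v_r = m_p*v_p/m_gun = 0.016*854/3 = 4.55467 m/s, E_r = 0.5*m_gun*v_r^2 = 0.5*3*4.55467^2 = 31.12 J

31.12 J


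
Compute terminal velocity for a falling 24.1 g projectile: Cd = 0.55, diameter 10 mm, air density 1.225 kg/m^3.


A = pi*(d/2)^2 = pi*(10/2000)^2 = 7.85398e-05 m^2
vt = sqrt(2mg/(Cd*rho*A)) = sqrt(2*0.0241*9.81/(0.55 * 1.225 * 7.85398e-05)) = 94.53 m/s

94.53 m/s


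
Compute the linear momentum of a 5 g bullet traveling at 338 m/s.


p = m*v = 0.005*338 = 1.69 kg·m/s

1.69 kg·m/s


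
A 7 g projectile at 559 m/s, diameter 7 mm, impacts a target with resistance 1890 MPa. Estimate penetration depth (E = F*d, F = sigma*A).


A = pi*(d/2)^2 = pi*(7/2)^2 = 38.4845 mm^2
E = 0.5*m*v^2 = 0.5*0.007*559^2 = 1093.68 J
depth = E/(sigma*A) = 1093.68 J / (1890 MPa * 38.4845 mm^2) = 1093.68/(1890 * 38.4845) m = 0.0150364 m ≈ 15.04 mm

15.04 mm


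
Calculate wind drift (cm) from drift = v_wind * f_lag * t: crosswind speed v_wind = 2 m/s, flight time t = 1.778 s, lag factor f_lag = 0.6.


drift = v_wind * lag * t = 2 * 0.6 * 1.778 = 2.1336 m ≈ 213.4 cm

213.4 cm


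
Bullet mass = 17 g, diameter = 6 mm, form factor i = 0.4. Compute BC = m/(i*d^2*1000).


BC = m/(i*d^2*1000) = 17/(0.4 * 6^2 * 1000) = 0.001181

0.001181


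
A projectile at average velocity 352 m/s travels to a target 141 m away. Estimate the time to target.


t = d/v = 141/352 = 0.4006 s

0.4006 s


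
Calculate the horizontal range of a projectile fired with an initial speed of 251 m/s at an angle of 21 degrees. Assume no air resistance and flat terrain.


R = v0^2 * sin(2*theta) / g = 251^2 * sin(2*21°) / 9.81 = 4297 m

4297 m


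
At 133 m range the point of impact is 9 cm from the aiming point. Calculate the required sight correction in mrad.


1 mrad subtends 1 cm per 10 m of range, so adj = error_cm / (dist_m / 10) = 9 / (133/10) = 0.6767 mrad

0.6767 mrad


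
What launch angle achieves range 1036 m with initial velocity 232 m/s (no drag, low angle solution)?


sin(2*theta) = R*g/v0^2 = 1036*9.81/232^2 = 0.188822, theta = arcsin(0.188822)/2 = 5.442°

5.442 degrees


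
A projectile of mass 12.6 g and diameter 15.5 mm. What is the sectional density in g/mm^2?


SD = m/d^2 = 12.6/15.5^2 = 0.05245 g/mm^2

0.05245 g/mm^2


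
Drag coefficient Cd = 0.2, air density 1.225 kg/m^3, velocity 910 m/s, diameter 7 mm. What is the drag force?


A = pi*(d/2)^2 = pi*(7/2000)^2 = 3.84845e-05 m^2
Fd = 0.5*Cd*rho*A*v^2 = 0.5*0.2*1.225*3.84845e-05*910^2 = 3.904 N

3.904 N


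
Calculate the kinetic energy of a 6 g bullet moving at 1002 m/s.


E = 0.5*m*v^2 = 0.5*0.006*1002^2 = 3012 J

3012 J


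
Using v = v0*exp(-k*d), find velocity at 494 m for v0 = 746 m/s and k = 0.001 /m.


v = v0*exp(-k*d) = 746*exp(-0.001*494) = 455.2 m/s

455.2 m/s


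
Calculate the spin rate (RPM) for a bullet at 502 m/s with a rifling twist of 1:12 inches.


twist_m = 12*0.0254 = 0.3048 m
spin = v/twist = 502/0.3048 = 1646.982 rev/s
RPM = spin*60 = 1646.982*60 ≈ 98819 RPM

98819 RPM


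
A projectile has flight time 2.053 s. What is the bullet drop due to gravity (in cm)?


drop = 0.5*g*t^2 = 0.5*9.81*2.053^2 = 20.6736 m ≈ 2067 cm

2067 cm


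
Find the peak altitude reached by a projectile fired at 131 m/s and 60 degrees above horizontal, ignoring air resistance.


H = (v0*sin(theta))^2 / (2g) = (131*sin(60°))^2 / (2*9.81) = 656 m

656 m


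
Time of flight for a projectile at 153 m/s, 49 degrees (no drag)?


T = 2*v0*sin(theta)/g = 2*153*sin(49°)/9.81 = 23.54 s

23.54 s


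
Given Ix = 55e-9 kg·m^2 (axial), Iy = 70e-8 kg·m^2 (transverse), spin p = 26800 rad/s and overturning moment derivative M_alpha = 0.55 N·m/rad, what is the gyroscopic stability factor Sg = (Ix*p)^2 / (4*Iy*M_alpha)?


Sg = Ix^2 * p^2 / (4 * Iy * M_alpha) = (55e-9)^2 * 26800^2 / (4 * 70e-8 * 0.55) = 1.411

1.411


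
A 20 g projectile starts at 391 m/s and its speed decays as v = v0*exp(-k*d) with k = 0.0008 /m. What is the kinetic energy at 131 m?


v = v0*exp(-k*d) = 391*exp(-0.0008*131) = 352.097 m/s
E = 0.5*m*v^2 = 0.5*0.02*352.097^2 = 1240 J

1240 J


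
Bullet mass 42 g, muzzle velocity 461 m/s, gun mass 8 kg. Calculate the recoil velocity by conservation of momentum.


v_recoil = m_p * v_p / m_gun = 0.042 * 461 / 8 = 2.42 m/s

2.42 m/s


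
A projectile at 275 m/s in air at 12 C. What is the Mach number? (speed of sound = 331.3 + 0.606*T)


a = 331.3 + 0.606*(12) = 338.572 m/s
M = v/a = 275/338.572 = 0.8122

0.8122


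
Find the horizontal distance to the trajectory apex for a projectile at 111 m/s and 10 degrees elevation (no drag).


R = v0^2*sin(2*theta)/g = 111^2*sin(2*10°)/9.81 = 429.565 m
apex_dist = R/2 = 429.565/2 = 214.8 m

214.8 m


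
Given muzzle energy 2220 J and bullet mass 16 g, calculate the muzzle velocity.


v = sqrt(2*E/m) = sqrt(2*2220/0.016) = 526.8 m/s

526.8 m/s


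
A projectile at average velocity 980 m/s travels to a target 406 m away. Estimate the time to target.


t = d/v = 406/980 = 0.4143 s

0.4143 s


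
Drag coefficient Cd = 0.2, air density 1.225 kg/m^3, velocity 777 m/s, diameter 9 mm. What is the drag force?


A = pi*(d/2)^2 = pi*(9/2000)^2 = 6.36173e-05 m^2
Fd = 0.5*Cd*rho*A*v^2 = 0.5*0.2*1.225*6.36173e-05*777^2 = 4.705 N

4.705 N


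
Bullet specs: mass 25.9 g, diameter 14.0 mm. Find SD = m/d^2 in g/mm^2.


SD = m/d^2 = 25.9/14.0^2 = 0.1321 g/mm^2

0.1321 g/mm^2


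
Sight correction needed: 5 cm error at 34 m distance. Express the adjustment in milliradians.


1 mrad subtends 1 cm per 10 m of range, so adj = error_cm / (dist_m / 10) = 5 / (34/10) = 1.471 mrad

1.471 mrad


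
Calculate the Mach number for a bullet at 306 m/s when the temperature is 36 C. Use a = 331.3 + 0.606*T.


a = 331.3 + 0.606*(36) = 353.116 m/s
M = v/a = 306/353.116 = 0.8666

0.8666


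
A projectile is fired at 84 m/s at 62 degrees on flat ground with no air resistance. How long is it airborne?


T = 2*v0*sin(theta)/g = 2*84*sin(62°)/9.81 = 15.12 s

15.12 s


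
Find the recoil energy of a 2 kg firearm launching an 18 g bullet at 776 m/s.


v_r = m_p*v_p/m_gun = 0.018*776/2 = 6.984 m/s, E_r = 0.5*m_gun*v_r^2 = 0.5*2*6.984^2 = 48.78 J

48.78 J


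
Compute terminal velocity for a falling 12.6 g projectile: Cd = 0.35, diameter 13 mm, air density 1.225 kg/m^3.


A = pi*(d/2)^2 = pi*(13/2000)^2 = 1.32732e-04 m^2
vt = sqrt(2mg/(Cd*rho*A)) = sqrt(2*0.0126*9.81/(0.35 * 1.225 * 1.32732e-04)) = 65.91 m/s

65.91 m/s


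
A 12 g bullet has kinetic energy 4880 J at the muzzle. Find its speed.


v = sqrt(2*E/m) = sqrt(2*4880/0.012) = 901.8 m/s

901.8 m/s


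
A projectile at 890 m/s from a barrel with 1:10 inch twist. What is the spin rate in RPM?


twist_m = 10*0.0254 = 0.254 m
spin = v/twist = 890/0.254 = 3503.937 rev/s
RPM = spin*60 = 3503.937*60 ≈ 210236 RPM

210236 RPM


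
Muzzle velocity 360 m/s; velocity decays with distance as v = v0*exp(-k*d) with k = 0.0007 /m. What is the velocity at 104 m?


v = v0*exp(-k*d) = 360*exp(-0.0007*104) = 334.7 m/s

334.7 m/s


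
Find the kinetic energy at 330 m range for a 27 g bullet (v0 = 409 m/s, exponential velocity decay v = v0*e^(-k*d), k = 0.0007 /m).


v = v0*exp(-k*d) = 409*exp(-0.0007*330) = 324.639 m/s
E = 0.5*m*v^2 = 0.5*0.027*324.639^2 = 1423 J

1423 J


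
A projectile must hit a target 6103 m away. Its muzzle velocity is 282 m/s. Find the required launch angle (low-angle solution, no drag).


sin(2*theta) = R*g/v0^2 = 6103*9.81/282^2 = 0.75286, theta = arcsin(0.75286)/2 = 24.42°

24.42 degrees


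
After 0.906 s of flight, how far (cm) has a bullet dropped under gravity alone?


drop = 0.5*g*t^2 = 0.5*9.81*0.906^2 = 4.0262 m ≈ 402.6 cm

402.6 cm


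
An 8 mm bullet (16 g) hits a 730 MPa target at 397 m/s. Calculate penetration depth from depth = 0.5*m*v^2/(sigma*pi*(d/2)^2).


A = pi*(d/2)^2 = pi*(8/2)^2 = 50.2655 mm^2
E = 0.5*m*v^2 = 0.5*0.016*397^2 = 1260.87 J
depth = E/(sigma*A) = 1260.87 J / (730 MPa * 50.2655 mm^2) = 1260.87/(730 * 50.2655) m = 0.034362 m ≈ 34.36 mm

34.36 mm


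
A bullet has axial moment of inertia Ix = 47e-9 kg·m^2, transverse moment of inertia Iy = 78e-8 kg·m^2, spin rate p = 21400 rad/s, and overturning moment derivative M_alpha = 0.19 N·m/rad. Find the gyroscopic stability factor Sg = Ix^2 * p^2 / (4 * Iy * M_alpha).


Sg = Ix^2 * p^2 / (4 * Iy * M_alpha) = (47e-9)^2 * 21400^2 / (4 * 78e-8 * 0.19) = 1.707

1.707


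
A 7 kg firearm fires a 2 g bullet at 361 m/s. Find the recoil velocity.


v_recoil = m_p * v_p / m_gun = 0.002 * 361 / 7 = 0.1031 m/s

0.1031 m/s


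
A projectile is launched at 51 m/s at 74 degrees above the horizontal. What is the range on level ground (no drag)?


R = v0^2 * sin(2*theta) / g = 51^2 * sin(2*74°) / 9.81 = 140.5 m

140.5 m


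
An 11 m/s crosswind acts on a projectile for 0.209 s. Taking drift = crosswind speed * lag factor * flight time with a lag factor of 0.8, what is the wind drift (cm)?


drift = v_wind * lag * t = 11 * 0.8 * 0.209 = 1.8392 m ≈ 183.9 cm

183.9 cm


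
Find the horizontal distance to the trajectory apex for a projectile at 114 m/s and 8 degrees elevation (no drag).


R = v0^2*sin(2*theta)/g = 114^2*sin(2*8°)/9.81 = 365.156 m
apex_dist = R/2 = 365.156/2 = 182.6 m

182.6 m


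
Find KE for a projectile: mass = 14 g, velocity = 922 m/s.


E = 0.5*m*v^2 = 0.5*0.014*922^2 = 5951 J

5951 J


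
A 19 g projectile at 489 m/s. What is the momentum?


p = m*v = 0.019*489 = 9.291 kg·m/s

9.291 kg·m/s


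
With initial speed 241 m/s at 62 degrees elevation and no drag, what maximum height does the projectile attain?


H = (v0*sin(theta))^2 / (2g) = (241*sin(62°))^2 / (2*9.81) = 2308 m

2308 m


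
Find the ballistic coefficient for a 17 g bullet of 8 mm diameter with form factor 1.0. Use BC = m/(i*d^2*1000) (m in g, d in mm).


BC = m/(i*d^2*1000) = 17/(1.0 * 8^2 * 1000) = 0.0002656

0.0002656


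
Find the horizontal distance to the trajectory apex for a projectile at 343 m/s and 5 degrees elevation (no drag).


R = v0^2*sin(2*theta)/g = 343^2*sin(2*5°)/9.81 = 2082.52 m
apex_dist = R/2 = 2082.52/2 = 1041 m

1041 m


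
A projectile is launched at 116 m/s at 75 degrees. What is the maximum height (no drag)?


H = (v0*sin(theta))^2 / (2g) = (116*sin(75°))^2 / (2*9.81) = 639.9 m

639.9 m


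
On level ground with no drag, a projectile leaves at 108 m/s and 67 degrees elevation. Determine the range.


R = v0^2 * sin(2*theta) / g = 108^2 * sin(2*67°) / 9.81 = 855.3 m

855.3 m


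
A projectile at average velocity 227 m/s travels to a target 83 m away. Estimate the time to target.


t = d/v = 83/227 = 0.3656 s

0.3656 s


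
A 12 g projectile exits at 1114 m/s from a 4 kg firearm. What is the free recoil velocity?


v_recoil = m_p * v_p / m_gun = 0.012 * 1114 / 4 = 3.342 m/s

3.342 m/s


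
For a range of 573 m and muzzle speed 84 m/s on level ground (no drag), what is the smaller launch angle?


sin(2*theta) = R*g/v0^2 = 573*9.81/84^2 = 0.796645, theta = arcsin(0.796645)/2 = 26.41°

26.41 degrees


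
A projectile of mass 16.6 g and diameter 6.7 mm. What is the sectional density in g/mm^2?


SD = m/d^2 = 16.6/6.7^2 = 0.3698 g/mm^2

0.3698 g/mm^2


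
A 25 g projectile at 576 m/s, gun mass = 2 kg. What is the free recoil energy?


v_r = m_p*v_p/m_gun = 0.025*576/2 = 7.2 m/s, E_r = 0.5*m_gun*v_r^2 = 0.5*2*7.2^2 = 51.84 J

51.84 J


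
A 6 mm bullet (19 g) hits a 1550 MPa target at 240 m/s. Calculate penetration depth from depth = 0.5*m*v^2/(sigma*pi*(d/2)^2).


A = pi*(d/2)^2 = pi*(6/2)^2 = 28.2743 mm^2
E = 0.5*m*v^2 = 0.5*0.019*240^2 = 547.2 J
depth = E/(sigma*A) = 547.2 J / (1550 MPa * 28.2743 mm^2) = 547.2/(1550 * 28.2743) m = 0.012486 m ≈ 12.49 mm

12.49 mm


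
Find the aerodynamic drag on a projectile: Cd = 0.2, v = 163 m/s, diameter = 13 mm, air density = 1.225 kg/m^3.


A = pi*(d/2)^2 = pi*(13/2000)^2 = 1.32732e-04 m^2
Fd = 0.5*Cd*rho*A*v^2 = 0.5*0.2*1.225*1.32732e-04*163^2 = 0.432 N

0.432 N


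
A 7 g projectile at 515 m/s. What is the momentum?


p = m*v = 0.007*515 = 3.605 kg·m/s

3.605 kg·m/s


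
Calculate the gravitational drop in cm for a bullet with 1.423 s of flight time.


drop = 0.5*g*t^2 = 0.5*9.81*1.423^2 = 9.93228 m ≈ 993.2 cm

993.2 cm


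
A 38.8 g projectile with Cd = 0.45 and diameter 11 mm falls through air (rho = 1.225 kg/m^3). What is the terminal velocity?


A = pi*(d/2)^2 = pi*(11/2000)^2 = 9.50332e-05 m^2
vt = sqrt(2mg/(Cd*rho*A)) = sqrt(2*0.0388*9.81/(0.45 * 1.225 * 9.50332e-05)) = 120.5 m/s

120.5 m/s


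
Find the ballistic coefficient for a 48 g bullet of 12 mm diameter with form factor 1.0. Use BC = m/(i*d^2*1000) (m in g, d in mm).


BC = m/(i*d^2*1000) = 48/(1.0 * 12^2 * 1000) = 0.0003333

0.0003333


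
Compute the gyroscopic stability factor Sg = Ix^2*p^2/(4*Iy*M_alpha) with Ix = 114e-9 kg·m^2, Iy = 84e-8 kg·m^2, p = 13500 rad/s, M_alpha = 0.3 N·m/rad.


Sg = Ix^2 * p^2 / (4 * Iy * M_alpha) = (114e-9)^2 * 13500^2 / (4 * 84e-8 * 0.3) = 2.35

2.35


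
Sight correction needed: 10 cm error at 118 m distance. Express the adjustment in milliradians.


1 mrad subtends 1 cm per 10 m of range, so adj = error_cm / (dist_m / 10) = 10 / (118/10) = 0.8475 mrad

0.8475 mrad


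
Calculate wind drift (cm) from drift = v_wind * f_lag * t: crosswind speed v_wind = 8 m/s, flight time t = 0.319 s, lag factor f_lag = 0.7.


drift = v_wind * lag * t = 8 * 0.7 * 0.319 = 1.7864 m ≈ 178.6 cm

178.6 cm


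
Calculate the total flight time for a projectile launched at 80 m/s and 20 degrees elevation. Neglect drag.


T = 2*v0*sin(theta)/g = 2*80*sin(20°)/9.81 = 5.578 s

5.578 s


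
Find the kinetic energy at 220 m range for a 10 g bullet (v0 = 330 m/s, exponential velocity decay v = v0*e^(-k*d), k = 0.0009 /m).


v = v0*exp(-k*d) = 330*exp(-0.0009*220) = 270.722 m/s
E = 0.5*m*v^2 = 0.5*0.01*270.722^2 = 366.5 J

366.5 J


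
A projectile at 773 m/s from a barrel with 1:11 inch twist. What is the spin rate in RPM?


twist_m = 11*0.0254 = 0.2794 m
spin = v/twist = 773/0.2794 = 2766.643 rev/s
RPM = spin*60 = 2766.643*60 ≈ 165999 RPM

165999 RPM


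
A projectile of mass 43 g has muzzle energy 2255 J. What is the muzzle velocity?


v = sqrt(2*E/m) = sqrt(2*2255/0.043) = 323.9 m/s

323.9 m/s


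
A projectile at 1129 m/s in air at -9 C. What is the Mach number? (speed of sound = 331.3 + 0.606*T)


a = 331.3 + 0.606*(-9) = 325.846 m/s
M = v/a = 1129/325.846 = 3.465

3.465
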